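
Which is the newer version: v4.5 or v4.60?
v4.60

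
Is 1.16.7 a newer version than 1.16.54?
No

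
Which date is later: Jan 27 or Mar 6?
Mar 6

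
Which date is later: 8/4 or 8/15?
8/15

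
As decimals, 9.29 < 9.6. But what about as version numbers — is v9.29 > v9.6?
True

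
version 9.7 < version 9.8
True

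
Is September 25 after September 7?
Yes. Day 25 comes after day 7 in September — this is a date comparison, not a decimal one (the decimal 9.25 would be smaller than 9.7).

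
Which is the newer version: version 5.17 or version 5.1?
version 5.17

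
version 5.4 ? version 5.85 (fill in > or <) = <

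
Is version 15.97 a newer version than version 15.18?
Yes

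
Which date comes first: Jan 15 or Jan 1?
Jan 1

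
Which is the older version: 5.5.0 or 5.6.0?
5.5.0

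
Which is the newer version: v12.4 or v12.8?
v12.8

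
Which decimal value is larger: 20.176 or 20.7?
20.7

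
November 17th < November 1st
False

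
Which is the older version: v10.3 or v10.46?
v10.3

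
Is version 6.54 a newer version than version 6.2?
Yes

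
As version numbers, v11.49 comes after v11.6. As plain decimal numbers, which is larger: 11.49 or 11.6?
11.6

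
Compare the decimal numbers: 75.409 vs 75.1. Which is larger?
75.409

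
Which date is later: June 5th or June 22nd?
June 22nd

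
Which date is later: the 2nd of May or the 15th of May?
the 15th of May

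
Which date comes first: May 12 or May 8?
May 8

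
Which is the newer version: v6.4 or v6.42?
v6.42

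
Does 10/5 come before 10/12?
Yes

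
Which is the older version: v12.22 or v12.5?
v12.5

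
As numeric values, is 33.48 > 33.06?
True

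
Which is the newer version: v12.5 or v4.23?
v12.5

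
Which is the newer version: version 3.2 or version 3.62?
version 3.62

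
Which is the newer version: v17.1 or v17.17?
v17.17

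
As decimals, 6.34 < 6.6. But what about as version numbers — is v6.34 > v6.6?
True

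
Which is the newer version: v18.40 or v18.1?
v18.40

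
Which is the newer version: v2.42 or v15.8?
v15.8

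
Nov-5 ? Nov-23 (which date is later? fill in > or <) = <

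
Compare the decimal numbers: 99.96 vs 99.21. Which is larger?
99.96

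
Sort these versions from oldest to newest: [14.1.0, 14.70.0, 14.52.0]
[14.1.0, 14.52.0, 14.70.0]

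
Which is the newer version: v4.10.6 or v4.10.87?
v4.10.87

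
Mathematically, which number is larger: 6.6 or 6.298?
6.6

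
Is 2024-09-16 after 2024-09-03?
Yes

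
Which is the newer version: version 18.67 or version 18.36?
version 18.67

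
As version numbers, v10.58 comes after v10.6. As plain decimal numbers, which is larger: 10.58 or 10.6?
10.6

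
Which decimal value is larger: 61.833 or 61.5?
61.833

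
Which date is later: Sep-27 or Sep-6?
Sep-27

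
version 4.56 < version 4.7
False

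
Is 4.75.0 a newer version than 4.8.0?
Yes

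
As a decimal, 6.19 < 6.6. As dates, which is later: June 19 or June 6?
June 19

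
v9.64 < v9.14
False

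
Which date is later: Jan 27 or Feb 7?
Feb 7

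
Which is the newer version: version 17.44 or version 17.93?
version 17.93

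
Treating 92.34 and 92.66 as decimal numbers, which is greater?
92.66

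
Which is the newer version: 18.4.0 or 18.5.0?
18.5.0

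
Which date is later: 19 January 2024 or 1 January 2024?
19 January 2024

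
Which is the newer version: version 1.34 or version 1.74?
version 1.74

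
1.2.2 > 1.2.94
False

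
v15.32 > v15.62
False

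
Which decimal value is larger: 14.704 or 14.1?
14.704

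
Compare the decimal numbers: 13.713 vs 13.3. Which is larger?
13.713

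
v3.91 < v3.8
False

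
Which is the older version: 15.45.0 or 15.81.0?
15.45.0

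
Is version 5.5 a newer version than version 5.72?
No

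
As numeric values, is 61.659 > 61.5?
True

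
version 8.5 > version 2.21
True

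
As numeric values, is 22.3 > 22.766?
False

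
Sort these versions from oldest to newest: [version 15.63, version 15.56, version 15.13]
[version 15.13, version 15.56, version 15.63]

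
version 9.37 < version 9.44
True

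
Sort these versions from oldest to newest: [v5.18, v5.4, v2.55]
[v2.55, v5.4, v5.18]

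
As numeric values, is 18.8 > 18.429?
True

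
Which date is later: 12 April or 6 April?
12 April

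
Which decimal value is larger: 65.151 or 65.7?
65.7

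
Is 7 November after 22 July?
Yes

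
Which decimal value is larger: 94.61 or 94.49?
94.61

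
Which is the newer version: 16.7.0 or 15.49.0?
16.7.0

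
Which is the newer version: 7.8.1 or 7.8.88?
7.8.88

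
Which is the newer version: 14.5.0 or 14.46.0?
14.46.0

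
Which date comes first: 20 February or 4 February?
4 February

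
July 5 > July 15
False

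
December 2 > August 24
True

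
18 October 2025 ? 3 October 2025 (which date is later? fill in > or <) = >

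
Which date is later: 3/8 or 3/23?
3/23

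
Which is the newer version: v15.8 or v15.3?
v15.8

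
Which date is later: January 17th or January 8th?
January 17th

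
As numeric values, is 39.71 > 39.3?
True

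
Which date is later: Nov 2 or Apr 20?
Nov 2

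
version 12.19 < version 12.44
True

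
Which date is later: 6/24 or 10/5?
10/5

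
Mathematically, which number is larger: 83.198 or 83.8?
83.8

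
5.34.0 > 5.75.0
False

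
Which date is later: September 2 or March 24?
September 2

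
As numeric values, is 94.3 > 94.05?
True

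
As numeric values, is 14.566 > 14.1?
True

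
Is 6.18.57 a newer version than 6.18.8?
Yes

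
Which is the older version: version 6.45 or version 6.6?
version 6.6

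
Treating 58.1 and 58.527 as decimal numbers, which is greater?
58.527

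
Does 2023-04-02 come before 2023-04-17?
Yes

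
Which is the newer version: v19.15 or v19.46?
v19.46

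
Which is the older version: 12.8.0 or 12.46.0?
12.8.0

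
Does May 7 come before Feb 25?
No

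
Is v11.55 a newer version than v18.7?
No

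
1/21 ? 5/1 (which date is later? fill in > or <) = <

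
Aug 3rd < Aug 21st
True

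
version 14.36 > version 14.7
True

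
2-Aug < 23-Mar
False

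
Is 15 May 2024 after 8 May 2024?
Yes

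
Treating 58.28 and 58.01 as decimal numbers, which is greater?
58.28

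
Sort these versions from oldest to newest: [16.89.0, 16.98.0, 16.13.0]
[16.13.0, 16.89.0, 16.98.0]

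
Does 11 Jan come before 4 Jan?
No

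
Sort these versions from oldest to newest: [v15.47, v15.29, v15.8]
[v15.8, v15.29, v15.47]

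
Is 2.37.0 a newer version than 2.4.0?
Yes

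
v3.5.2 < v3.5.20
True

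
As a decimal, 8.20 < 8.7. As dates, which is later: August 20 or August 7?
August 20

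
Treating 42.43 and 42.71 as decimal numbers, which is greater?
42.71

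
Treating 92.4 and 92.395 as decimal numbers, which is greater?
92.4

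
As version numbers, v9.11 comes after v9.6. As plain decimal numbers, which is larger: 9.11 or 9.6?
9.6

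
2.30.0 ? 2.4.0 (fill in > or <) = >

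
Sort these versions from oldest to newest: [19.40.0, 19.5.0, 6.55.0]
[6.55.0, 19.5.0, 19.40.0]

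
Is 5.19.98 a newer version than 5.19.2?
Yes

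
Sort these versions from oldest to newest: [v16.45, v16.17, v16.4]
[v16.4, v16.17, v16.45]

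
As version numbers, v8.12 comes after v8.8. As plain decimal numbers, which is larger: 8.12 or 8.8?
8.8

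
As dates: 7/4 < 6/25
False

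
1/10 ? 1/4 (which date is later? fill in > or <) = >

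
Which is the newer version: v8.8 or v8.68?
v8.68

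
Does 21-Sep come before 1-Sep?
No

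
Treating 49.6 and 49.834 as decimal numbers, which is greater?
49.834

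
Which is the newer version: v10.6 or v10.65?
v10.65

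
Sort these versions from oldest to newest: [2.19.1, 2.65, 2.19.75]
[2.19.1, 2.19.75, 2.65]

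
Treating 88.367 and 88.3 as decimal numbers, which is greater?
88.367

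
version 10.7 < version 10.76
True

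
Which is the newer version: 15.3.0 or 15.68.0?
15.68.0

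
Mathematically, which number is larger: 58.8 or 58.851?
58.851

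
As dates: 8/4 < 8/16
True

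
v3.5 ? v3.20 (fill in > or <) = <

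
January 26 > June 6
False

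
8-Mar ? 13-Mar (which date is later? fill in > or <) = <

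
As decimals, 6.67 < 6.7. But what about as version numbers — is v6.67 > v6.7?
True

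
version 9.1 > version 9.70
False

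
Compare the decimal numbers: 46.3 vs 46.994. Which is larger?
46.994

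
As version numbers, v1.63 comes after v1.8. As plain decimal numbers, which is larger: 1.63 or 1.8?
1.8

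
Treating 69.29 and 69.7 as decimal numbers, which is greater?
69.7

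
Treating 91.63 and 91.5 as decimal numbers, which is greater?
91.63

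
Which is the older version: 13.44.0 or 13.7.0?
13.7.0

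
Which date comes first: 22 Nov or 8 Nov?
8 Nov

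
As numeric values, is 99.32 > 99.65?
False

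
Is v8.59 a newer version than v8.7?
Yes. Version numbers are compared segment by segment as integers, not as decimals: minor version 59 > 7, so v8.59 > v8.7 (even though the decimal 8.59 < 8.7).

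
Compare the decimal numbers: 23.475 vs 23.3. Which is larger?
23.475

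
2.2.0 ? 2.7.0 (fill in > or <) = <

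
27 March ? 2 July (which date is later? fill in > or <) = <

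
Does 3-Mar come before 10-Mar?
Yes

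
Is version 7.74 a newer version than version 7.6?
Yes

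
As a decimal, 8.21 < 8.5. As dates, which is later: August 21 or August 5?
August 21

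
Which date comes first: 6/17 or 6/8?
6/8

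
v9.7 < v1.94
False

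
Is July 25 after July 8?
Yes. Day 25 comes after day 8 in July — this is a date comparison, not a decimal one (the decimal 7.25 would be smaller than 7.8).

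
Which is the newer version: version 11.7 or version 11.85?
version 11.85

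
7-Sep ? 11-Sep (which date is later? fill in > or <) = <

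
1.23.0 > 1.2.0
True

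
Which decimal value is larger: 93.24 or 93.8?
93.8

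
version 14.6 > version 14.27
False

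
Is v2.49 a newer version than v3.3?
No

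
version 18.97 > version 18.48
True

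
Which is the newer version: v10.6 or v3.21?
v10.6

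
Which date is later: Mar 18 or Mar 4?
Mar 18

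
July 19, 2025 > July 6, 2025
True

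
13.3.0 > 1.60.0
True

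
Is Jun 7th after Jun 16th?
No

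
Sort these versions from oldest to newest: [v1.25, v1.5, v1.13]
[v1.5, v1.13, v1.25]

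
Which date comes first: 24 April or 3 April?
3 April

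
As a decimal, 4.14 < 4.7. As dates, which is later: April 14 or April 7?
April 14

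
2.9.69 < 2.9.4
False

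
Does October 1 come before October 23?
Yes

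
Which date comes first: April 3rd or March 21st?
March 21st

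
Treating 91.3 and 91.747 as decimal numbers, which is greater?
91.747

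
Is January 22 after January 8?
Yes. Day 22 comes after day 8 in January — this is a date comparison, not a decimal one (the decimal 1.22 would be smaller than 1.8).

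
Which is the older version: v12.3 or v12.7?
v12.3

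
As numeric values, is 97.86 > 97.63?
True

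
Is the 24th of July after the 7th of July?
Yes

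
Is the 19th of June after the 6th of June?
Yes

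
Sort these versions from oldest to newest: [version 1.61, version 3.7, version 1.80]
[version 1.61, version 1.80, version 3.7]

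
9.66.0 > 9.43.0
True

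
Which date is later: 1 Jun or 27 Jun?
27 Jun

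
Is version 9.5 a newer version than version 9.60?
No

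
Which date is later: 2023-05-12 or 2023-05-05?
2023-05-12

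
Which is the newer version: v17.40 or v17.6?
v17.40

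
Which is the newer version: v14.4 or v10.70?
v14.4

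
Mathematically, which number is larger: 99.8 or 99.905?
99.905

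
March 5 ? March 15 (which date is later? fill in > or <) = <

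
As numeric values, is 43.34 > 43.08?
True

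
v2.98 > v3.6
False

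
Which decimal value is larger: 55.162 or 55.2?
55.2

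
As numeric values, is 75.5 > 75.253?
True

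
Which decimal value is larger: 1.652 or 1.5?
1.652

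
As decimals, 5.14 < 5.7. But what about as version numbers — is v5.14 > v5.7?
True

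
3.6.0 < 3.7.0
True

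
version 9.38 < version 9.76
True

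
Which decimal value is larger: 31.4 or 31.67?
31.67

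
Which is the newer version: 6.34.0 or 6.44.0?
6.44.0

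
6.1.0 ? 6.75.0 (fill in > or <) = <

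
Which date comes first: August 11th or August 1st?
August 1st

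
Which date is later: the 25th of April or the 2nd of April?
the 25th of April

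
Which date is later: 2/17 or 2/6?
2/17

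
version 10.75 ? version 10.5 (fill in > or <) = >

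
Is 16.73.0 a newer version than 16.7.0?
Yes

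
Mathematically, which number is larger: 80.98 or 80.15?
80.98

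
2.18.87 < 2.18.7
False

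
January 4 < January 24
True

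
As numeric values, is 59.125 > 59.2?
False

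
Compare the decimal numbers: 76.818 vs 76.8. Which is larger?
76.818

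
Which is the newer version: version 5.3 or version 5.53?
version 5.53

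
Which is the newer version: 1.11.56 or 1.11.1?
1.11.56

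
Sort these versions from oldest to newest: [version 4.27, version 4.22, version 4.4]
[version 4.4, version 4.22, version 4.27]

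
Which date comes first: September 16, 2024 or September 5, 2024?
September 5, 2024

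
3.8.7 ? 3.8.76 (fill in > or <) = <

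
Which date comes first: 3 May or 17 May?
3 May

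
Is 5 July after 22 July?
No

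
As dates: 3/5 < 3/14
True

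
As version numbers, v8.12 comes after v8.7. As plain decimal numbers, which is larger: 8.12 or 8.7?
8.7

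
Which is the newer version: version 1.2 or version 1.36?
version 1.36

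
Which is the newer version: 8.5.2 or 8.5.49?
8.5.49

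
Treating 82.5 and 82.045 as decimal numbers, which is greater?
82.5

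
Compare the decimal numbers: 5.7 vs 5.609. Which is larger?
5.7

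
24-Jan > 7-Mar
False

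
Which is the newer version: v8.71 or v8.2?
v8.71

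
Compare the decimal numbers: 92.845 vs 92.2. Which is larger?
92.845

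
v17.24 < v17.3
False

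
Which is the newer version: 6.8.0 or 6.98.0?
6.98.0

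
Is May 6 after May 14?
No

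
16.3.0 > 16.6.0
False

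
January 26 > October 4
False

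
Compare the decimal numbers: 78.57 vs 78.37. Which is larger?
78.57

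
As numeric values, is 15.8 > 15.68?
True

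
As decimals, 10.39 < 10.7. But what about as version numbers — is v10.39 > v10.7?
True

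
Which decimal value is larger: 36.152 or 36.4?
36.4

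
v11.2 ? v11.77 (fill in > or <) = <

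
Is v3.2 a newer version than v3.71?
No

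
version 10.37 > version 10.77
False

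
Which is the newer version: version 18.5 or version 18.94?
version 18.94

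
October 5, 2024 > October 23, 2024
False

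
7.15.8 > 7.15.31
False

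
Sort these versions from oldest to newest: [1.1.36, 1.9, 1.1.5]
[1.1.5, 1.1.36, 1.9]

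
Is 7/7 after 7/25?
No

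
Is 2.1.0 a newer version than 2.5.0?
No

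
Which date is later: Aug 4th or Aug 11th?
Aug 11th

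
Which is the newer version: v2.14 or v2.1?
v2.14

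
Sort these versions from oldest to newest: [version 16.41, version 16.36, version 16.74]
[version 16.36, version 16.41, version 16.74]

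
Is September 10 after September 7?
Yes. Day 10 comes after day 7 in September — this is a date comparison, not a decimal one (the decimal 9.10 would be smaller than 9.7).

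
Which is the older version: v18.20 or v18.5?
v18.5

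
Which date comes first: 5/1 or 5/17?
5/1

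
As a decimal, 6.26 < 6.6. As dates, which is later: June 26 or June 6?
June 26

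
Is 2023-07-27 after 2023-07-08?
Yes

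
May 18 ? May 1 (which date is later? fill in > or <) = >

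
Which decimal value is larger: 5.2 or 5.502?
5.502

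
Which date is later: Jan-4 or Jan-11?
Jan-11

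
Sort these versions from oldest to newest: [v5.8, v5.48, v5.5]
[v5.5, v5.8, v5.48]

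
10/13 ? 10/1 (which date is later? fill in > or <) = >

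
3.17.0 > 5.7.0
False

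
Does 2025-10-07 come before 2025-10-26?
Yes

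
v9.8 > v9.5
True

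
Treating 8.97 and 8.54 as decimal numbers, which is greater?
8.97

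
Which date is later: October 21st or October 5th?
October 21st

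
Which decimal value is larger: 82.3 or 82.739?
82.739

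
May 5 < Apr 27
False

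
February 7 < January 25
False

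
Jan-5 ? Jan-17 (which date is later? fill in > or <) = <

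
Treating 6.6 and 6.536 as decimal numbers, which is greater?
6.6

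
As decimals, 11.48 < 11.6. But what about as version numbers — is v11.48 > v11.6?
True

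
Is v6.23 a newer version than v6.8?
Yes. Version numbers are compared segment by segment as integers, not as decimals: minor version 23 > 8, so v6.23 > v6.8 (even though the decimal 6.23 < 6.8).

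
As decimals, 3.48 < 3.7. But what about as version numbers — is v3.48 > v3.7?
True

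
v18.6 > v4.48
True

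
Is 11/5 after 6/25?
Yes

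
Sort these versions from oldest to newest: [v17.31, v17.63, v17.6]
[v17.6, v17.31, v17.63]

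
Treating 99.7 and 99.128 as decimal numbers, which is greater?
99.7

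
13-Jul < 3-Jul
False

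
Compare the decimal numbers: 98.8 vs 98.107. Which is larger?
98.8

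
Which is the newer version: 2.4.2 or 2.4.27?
2.4.27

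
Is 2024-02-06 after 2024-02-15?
No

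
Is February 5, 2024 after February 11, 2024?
No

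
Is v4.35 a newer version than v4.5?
Yes. Version numbers are compared segment by segment as integers, not as decimals: minor version 35 > 5, so v4.35 > v4.5 (even though the decimal 4.35 < 4.5).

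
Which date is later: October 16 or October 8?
October 16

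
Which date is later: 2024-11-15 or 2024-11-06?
2024-11-15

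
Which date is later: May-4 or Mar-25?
May-4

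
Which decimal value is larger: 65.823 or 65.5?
65.823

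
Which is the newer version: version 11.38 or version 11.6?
version 11.38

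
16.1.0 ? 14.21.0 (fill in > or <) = >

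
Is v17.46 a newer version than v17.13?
Yes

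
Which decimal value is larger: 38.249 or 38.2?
38.249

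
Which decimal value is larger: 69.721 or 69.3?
69.721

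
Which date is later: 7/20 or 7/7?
7/20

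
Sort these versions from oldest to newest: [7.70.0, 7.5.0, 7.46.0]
[7.5.0, 7.46.0, 7.70.0]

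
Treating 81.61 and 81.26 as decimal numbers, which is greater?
81.61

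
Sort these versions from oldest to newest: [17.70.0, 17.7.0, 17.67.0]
[17.7.0, 17.67.0, 17.70.0]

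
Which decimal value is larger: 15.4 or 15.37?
15.4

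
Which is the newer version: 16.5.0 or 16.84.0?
16.84.0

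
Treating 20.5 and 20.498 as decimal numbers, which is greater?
20.5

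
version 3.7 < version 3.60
True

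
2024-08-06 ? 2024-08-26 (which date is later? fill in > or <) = <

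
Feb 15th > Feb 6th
True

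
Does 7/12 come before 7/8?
No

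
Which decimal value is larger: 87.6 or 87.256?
87.6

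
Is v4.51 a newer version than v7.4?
No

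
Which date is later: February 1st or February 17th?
February 17th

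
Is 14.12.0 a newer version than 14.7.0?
Yes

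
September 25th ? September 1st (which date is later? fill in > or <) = >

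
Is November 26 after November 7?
Yes. Day 26 comes after day 7 in November — this is a date comparison, not a decimal one (the decimal 11.26 would be smaller than 11.7).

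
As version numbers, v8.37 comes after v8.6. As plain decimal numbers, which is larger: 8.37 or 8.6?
8.6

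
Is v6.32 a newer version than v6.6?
Yes. Version numbers are compared segment by segment as integers, not as decimals: minor version 32 > 6, so v6.32 > v6.6 (even though the decimal 6.32 < 6.6).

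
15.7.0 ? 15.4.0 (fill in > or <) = >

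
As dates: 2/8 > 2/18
False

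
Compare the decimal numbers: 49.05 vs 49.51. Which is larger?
49.51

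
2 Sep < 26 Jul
False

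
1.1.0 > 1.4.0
False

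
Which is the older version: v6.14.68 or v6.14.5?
v6.14.5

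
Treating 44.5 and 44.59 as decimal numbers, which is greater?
44.59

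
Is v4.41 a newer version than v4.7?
Yes. Version numbers are compared segment by segment as integers, not as decimals: minor version 41 > 7, so v4.41 > v4.7 (even though the decimal 4.41 < 4.7).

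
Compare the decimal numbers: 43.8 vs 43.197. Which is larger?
43.8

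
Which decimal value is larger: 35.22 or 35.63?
35.63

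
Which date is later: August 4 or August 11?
August 11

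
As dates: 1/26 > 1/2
True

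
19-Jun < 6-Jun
False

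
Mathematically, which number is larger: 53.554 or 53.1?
53.554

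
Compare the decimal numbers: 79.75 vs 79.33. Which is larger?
79.75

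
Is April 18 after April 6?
Yes. Day 18 comes after day 6 in April — this is a date comparison, not a decimal one (the decimal 4.18 would be smaller than 4.6).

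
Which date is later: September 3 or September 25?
September 25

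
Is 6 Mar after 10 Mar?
No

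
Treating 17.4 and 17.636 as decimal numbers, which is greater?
17.636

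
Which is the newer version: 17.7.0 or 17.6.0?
17.7.0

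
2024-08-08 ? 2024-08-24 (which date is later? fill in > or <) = <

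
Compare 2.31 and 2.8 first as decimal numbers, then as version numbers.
As decimals: 2.31 < 2.8. As versions: v2.31 > v2.8 (minor version 31 > 8).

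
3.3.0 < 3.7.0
True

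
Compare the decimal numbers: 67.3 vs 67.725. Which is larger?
67.725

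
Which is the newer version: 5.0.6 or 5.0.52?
5.0.52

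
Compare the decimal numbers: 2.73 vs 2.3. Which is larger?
2.73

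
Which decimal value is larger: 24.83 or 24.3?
24.83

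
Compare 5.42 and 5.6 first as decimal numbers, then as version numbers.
As decimals: 5.42 < 5.6. As versions: v5.42 > v5.6 (minor version 42 > 6).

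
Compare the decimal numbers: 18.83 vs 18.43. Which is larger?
18.83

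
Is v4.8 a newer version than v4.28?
No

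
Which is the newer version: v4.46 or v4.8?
v4.46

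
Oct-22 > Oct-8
True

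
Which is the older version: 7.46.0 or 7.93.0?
7.46.0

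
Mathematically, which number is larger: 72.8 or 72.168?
72.8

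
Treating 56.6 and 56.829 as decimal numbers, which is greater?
56.829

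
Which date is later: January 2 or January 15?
January 15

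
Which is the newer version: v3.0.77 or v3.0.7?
v3.0.77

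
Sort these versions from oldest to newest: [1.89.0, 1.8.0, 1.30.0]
[1.8.0, 1.30.0, 1.89.0]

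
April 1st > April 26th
False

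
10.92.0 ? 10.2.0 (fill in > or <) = >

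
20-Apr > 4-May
False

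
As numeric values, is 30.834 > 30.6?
True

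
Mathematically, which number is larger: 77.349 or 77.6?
77.6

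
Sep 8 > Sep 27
False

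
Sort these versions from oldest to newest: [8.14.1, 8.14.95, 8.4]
[8.4, 8.14.1, 8.14.95]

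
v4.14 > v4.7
True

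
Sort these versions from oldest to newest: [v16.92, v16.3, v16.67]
[v16.3, v16.67, v16.92]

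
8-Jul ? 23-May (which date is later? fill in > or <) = >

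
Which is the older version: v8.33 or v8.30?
v8.30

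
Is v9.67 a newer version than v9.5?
Yes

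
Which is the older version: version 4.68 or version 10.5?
version 4.68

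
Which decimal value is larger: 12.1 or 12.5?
12.5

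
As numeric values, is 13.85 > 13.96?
False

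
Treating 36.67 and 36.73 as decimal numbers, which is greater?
36.73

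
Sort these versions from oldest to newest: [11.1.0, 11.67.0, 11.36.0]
[11.1.0, 11.36.0, 11.67.0]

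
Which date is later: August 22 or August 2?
August 22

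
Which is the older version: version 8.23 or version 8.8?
version 8.8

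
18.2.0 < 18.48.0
True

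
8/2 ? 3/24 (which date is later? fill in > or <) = >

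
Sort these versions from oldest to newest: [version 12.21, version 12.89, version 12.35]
[version 12.21, version 12.35, version 12.89]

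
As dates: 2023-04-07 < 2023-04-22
True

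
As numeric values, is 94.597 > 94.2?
True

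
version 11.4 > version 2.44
True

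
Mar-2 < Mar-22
True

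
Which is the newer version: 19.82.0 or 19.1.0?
19.82.0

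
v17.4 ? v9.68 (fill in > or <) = >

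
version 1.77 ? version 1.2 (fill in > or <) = >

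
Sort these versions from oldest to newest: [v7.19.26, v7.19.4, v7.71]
[v7.19.4, v7.19.26, v7.71]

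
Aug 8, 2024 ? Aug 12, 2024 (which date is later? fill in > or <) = <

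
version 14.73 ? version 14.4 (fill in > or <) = >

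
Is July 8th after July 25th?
No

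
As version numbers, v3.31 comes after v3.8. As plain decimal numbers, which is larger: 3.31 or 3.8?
3.8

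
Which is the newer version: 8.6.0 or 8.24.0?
8.24.0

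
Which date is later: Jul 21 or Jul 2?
Jul 21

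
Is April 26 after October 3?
No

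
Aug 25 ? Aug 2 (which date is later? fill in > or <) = >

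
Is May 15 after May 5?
Yes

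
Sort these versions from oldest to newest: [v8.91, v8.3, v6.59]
[v6.59, v8.3, v8.91]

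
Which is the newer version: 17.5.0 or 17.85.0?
17.85.0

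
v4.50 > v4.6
True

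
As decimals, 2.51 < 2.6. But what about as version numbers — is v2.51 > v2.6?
True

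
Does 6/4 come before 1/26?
No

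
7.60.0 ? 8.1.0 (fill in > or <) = <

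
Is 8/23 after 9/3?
No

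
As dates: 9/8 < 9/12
True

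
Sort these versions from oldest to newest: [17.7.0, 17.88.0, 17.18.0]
[17.7.0, 17.18.0, 17.88.0]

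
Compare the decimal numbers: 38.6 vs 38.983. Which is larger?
38.983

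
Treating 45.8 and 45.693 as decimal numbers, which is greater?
45.8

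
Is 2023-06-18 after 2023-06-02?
Yes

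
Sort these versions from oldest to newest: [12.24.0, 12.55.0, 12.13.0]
[12.13.0, 12.24.0, 12.55.0]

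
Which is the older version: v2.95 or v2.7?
v2.7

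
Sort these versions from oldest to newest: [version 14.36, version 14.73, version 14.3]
[version 14.3, version 14.36, version 14.73]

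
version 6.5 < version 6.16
True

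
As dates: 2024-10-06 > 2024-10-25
False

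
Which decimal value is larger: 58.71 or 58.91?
58.91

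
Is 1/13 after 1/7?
Yes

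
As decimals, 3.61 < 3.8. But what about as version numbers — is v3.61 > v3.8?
True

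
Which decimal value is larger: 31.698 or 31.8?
31.8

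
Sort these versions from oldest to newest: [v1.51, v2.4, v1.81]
[v1.51, v1.81, v2.4]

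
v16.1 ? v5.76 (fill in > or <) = >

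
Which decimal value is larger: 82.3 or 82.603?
82.603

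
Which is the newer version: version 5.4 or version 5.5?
version 5.5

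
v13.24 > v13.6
True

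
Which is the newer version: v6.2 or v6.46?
v6.46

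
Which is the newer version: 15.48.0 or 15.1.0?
15.48.0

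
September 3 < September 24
True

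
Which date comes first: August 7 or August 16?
August 7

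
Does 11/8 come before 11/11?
Yes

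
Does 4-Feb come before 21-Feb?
Yes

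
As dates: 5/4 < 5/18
True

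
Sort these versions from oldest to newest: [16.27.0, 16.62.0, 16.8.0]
[16.8.0, 16.27.0, 16.62.0]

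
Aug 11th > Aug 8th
True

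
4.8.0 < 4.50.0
True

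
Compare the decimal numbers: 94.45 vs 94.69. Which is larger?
94.69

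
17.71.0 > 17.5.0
True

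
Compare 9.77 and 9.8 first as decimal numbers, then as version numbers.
As decimals: 9.77 < 9.8. As versions: v9.77 > v9.8 (minor version 77 > 8).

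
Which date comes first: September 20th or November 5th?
September 20th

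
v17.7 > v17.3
True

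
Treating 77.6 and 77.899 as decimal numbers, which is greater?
77.899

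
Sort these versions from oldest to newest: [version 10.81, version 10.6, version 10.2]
[version 10.2, version 10.6, version 10.81]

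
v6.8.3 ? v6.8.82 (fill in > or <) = <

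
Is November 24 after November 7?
Yes. Day 24 comes after day 7 in November — this is a date comparison, not a decimal one (the decimal 11.24 would be smaller than 11.7).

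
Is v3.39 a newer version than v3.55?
No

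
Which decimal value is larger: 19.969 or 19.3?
19.969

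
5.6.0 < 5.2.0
False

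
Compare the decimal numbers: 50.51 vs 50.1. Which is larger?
50.51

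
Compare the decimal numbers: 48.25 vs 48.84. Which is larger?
48.84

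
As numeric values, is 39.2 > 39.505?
False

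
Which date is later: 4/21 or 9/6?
9/6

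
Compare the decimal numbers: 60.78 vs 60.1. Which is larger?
60.78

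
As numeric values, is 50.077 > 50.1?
False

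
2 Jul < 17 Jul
True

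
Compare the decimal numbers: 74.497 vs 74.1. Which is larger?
74.497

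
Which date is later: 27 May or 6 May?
27 May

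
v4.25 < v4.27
True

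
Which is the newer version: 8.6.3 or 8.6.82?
8.6.82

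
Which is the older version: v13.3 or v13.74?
v13.3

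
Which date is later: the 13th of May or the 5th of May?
the 13th of May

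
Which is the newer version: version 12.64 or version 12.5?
version 12.64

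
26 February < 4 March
True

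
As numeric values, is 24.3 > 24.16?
True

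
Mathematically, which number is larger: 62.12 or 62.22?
62.22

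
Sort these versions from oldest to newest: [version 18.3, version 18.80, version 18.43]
[version 18.3, version 18.43, version 18.80]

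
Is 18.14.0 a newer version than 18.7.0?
Yes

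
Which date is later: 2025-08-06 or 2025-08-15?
2025-08-15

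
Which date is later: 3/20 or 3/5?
3/20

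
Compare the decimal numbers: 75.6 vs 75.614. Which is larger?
75.614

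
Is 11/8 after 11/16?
No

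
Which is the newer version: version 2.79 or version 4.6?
version 4.6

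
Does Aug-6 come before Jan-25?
No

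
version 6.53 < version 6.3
False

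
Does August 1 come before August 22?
Yes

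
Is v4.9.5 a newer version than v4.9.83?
No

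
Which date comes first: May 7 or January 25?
January 25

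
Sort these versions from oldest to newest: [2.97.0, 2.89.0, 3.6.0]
[2.89.0, 2.97.0, 3.6.0]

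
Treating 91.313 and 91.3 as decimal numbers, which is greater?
91.313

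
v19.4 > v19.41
False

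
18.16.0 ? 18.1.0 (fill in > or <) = >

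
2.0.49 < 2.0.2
False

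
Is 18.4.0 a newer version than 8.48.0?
Yes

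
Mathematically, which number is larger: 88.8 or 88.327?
88.8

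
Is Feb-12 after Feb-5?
Yes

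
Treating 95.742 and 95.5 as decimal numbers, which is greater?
95.742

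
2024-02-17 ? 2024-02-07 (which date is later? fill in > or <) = >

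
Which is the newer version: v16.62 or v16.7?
v16.62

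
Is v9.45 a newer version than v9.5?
Yes. Version numbers are compared segment by segment as integers, not as decimals: minor version 45 > 5, so v9.45 > v9.5 (even though the decimal 9.45 < 9.5).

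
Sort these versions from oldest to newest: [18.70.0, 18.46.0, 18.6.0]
[18.6.0, 18.46.0, 18.70.0]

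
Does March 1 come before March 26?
Yes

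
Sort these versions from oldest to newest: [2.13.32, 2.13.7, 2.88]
[2.13.7, 2.13.32, 2.88]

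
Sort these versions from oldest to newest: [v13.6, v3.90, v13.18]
[v3.90, v13.6, v13.18]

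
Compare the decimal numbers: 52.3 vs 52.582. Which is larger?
52.582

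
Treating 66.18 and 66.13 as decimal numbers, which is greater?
66.18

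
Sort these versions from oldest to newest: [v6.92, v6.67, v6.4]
[v6.4, v6.67, v6.92]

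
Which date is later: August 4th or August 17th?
August 17th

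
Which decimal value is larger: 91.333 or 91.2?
91.333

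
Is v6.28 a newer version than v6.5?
Yes. Version numbers are compared segment by segment as integers, not as decimals: minor version 28 > 5, so v6.28 > v6.5 (even though the decimal 6.28 < 6.5).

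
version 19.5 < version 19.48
True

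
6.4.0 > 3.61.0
True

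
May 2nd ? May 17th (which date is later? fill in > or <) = <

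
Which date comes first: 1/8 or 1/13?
1/8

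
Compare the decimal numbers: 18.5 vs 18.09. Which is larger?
18.5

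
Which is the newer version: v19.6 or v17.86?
v19.6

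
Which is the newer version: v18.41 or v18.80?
v18.80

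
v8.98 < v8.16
False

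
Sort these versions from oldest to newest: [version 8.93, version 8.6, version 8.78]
[version 8.6, version 8.78, version 8.93]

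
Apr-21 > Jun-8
False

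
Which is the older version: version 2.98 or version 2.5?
version 2.5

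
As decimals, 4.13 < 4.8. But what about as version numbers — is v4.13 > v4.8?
True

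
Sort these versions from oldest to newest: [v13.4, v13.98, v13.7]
[v13.4, v13.7, v13.98]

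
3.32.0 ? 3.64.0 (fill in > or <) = <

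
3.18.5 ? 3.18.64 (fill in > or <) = <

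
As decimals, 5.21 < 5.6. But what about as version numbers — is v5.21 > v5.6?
True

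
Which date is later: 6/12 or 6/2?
6/12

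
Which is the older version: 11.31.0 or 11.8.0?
11.8.0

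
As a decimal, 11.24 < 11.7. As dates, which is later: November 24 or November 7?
November 24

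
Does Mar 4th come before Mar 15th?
Yes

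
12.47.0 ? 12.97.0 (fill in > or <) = <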